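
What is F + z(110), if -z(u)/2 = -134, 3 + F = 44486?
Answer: 44751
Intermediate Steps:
F = 44483 (F = -3 + 44486 = 44483)
z(u) = 268 (z(u) = -2*(-134) = 268)
F + z(110) = 44483 + 268 = 44751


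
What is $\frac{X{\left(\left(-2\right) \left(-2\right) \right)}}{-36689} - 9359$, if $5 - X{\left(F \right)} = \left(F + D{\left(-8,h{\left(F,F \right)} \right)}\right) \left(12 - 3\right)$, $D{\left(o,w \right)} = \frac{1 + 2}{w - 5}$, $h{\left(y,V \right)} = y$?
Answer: $- \frac{343372347}{36689} \approx -9359.0$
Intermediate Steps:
$D{\left(o,w \right)} = \frac{3}{-5 + w}$
$X{\left(F \right)} = 5 - \frac{27}{-5 + F} - 9 F$ ($X{\left(F \right)} = 5 - \left(F + \frac{3}{-5 + F}\right) \left(12 - 3\right) = 5 - \left(F + \frac{3}{-5 + F}\right) 9 = 5 - \left(9 F + \frac{27}{-5 + F}\right) = 5 - \frac{27}{-5 + F} - 9 F$)
$\frac{X{\left(\left(-2\right) \left(-2\right) \right)}}{-36689} - 9359 = \frac{\frac{1}{-5 - -4} \left(-27 + \left(-5 - -4\right) \left(5 - 9 \left(\left(-2\right) \left(-2\right)\right)\right)\right)}{-36689} - 9359 = \frac{-27 + \left(-5 + 4\right) \left(5 - 36\right)}{-5 + 4} \left(- \frac{1}{36689}\right) - 9359 = \frac{-27 - \left(5 - 36\right)}{-1} \left(- \frac{1}{36689}\right) - 9359 = - (-27 - -31) \left(- \frac{1}{36689}\right) - 9359 = - (-27 + 31) \left(- \frac{1}{36689}\right) - 9359 = \left(-1\right) 4 \left(- \frac{1}{36689}\right) - 9359 = \left(-4\right) \left(- \frac{1}{36689}\right) - 9359 = \frac{4}{36689} - 9359 = - \frac{343372347}{36689}$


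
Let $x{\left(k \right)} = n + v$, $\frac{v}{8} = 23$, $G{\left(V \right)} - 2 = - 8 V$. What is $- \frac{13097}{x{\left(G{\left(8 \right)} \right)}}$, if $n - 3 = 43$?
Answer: $- \frac{13097}{230} \approx -56.943$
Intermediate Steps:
$G{\left(V \right)} = 2 - 8 V$
$n = 46$ ($n = 3 + 43 = 46$)
$v = 184$ ($v = 8 \cdot 23 = 184$)
$x{\left(k \right)} = 230$ ($x{\left(k \right)} = 46 + 184 = 230$)
$- \frac{13097}{x{\left(G{\left(8 \right)} \right)}} = - \frac{13097}{230}$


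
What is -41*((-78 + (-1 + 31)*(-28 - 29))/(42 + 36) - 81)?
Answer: 55391/13 ≈ 4260.8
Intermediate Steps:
-41*((-78 + (-1 + 31)*(-28 - 29))/(42 + 36) - 81) = -41*((-78 + 30*(-57))/78 - 81) = -41*((-78 - 1710)*(1/78) - 81) = -41*(-1788*1/78 - 81) = -41*(-298/13 - 81) = -41*(-1351/13) = 55391/13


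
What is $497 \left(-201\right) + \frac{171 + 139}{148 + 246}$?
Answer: $- \frac{19679554}{197} \approx -99896.0$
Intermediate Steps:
$497 \left(-201\right) + \frac{171 + 139}{148 + 246} = -99897 + \frac{310}{394} = -99897 + 310 \cdot \frac{1}{394} = -99897 + \frac{155}{197} = - \frac{19679554}{197}$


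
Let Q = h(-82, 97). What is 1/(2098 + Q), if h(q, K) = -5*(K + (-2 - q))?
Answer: 1/1213 ≈ 0.00082440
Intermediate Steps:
h(q, K) = 10 - 5*K + 5*q (h(q, K) = -5*(-2 + K - q) = 10 - 5*K + 5*q)
Q = -885 (Q = 10 - 5*97 + 5*(-82) = 10 - 485 - 410 = -885)
1/(2098 + Q) = 1/(2098 - 885) = 1/1213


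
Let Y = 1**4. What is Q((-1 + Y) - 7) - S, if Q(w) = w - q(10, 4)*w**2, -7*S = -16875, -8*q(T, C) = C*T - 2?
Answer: -61179/28 ≈ -2185.0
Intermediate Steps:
q(T, C) = 1/4 - C*T/8 (q(T, C) = -(C*T - 2)/8 = -(-2 + C*T)/8 = 1/4 - C*T/8)
S = 16875/7 (S = -1/7*(-16875) = 16875/7 ≈ 2410.7)
Y = 1
Q(w) = w + 19*w**2/4 (Q(w) = w - (1/4 - 1/8*4*10)*w**2 = w - (1/4 - 5)*w**2 = w - (-19)*w**2/4 = w + 19*w**2/4)
Q((-1 + Y) - 7) - S = ((-1 + 1) - 7)*(4 + 19*((-1 + 1) - 7))/4 - 1*16875/7 = (0 - 7)*(4 + 19*(0 - 7))/4 - 16875/7 = (1/4)*(-7)*(4 + 19*(-7)) - 16875/7 = (1/4)*(-7)*(4 - 133) - 16875/7 = (1/4)*(-7)*(-129) - 16875/7 = 903/4 - 16875/7 = -61179/28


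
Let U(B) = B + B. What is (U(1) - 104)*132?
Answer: -13464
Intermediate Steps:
U(B) = 2*B
(U(1) - 104)*132 = (2*1 - 104)*132 = (2 - 104)*132 = -102*132 = -13464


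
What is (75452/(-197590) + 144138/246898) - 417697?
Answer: -5094290278751754/12196143955 ≈ -4.1770e+5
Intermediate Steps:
(75452/(-197590) + 144138/246898) - 417697 = (75452*(-1/197590) + 144138*(1/246898)) - 417697 = (-37726/98795 + 72069/123449) - 417697 = 2462819881/12196143955 - 417697 = -5094290278751754/12196143955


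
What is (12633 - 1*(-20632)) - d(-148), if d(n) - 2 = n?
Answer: 33411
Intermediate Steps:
d(n) = 2 + n
(12633 - 1*(-20632)) - d(-148) = (12633 - 1*(-20632)) - (2 - 148) = (12633 + 20632) - 1*(-146) = 33265 + 146 = 33411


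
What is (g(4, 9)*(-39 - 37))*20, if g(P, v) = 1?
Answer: -1520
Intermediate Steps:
(g(4, 9)*(-39 - 37))*20 = (1*(-39 - 37))*20 = (1*(-76))*20 = -76*20 = -1520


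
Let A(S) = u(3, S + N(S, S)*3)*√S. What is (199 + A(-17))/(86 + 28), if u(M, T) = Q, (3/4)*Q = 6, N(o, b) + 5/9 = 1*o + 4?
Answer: 199/114 + 4*I*√17/57 ≈ 1.7456 + 0.28934*I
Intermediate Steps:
N(o, b) = 31/9 + o (N(o, b) = -5/9 + (1*o + 4) = -5/9 + (o + 4) = -5/9 + (4 + o) = 31/9 + o)
Q = 8 (Q = (4/3)*6 = 8)
u(M, T) = 8
A(S) = 8*√S
(199 + A(-17))/(86 + 28) = (199 + 8*√(-17))/(86 + 28) = (199 + 8*(I*√17))/114 = (199 + 8*I*√17)*(1/114) = 199/114 + 4*I*√17/57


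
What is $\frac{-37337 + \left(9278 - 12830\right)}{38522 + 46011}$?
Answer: $- \frac{40889}{84533} \approx -0.4837$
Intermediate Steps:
$\frac{-37337 + \left(9278 - 12830\right)}{38522 + 46011} = \frac{-37337 - 3552}{84533} = \left(-40889\right) \frac{1}{84533} = - \frac{40889}{84533}$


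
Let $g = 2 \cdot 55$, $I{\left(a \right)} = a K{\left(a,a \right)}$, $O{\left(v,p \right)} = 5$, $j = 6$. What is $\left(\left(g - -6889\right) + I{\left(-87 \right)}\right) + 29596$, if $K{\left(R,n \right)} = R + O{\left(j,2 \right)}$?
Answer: $43729$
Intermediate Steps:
$K{\left(R,n \right)} = 5 + R$ ($K{\left(R,n \right)} = R + 5 = 5 + R$)
$I{\left(a \right)} = a \left(5 + a\right)$
$g = 110$
$\left(\left(g - -6889\right) + I{\left(-87 \right)}\right) + 29596 = \left(\left(110 - -6889\right) - 87 \left(5 - 87\right)\right) + 29596 = \left(\left(110 + 6889\right) - -7134\right) + 29596 = \left(6999 + 7134\right) + 29596 = 14133 + 29596 = 43729$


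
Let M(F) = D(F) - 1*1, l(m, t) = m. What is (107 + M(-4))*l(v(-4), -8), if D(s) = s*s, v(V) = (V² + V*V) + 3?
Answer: 4270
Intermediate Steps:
v(V) = 3 + 2*V² (v(V) = (V² + V²) + 3 = 2*V² + 3 = 3 + 2*V²)
D(s) = s²
M(F) = -1 + F² (M(F) = F² - 1*1 = F² - 1 = -1 + F²)
(107 + M(-4))*l(v(-4), -8) = (107 + (-1 + (-4)²))*(3 + 2*(-4)²) = (107 + (-1 + 16))*(3 + 2*16) = (107 + 15)*(3 + 32) = 122*35 = 4270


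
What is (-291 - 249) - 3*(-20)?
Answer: -480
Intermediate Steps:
(-291 - 249) - 3*(-20) = -540 + 60 = -480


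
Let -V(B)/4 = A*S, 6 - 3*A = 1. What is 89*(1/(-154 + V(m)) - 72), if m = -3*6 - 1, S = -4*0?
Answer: -986921/154 ≈ -6408.6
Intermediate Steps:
A = 5/3 (A = 2 - ⅓*1 = 2 - ⅓ = 5/3 ≈ 1.6667)
S = 0
m = -19 (m = -18 - 1 = -19)
V(B) = 0 (V(B) = -20*0/3 = -4*0 = 0)
89*(1/(-154 + V(m)) - 72) = 89*(1/(-154 + 0) - 72) = 89*(1/(-154) - 72) = 89*(-1/154 - 72) = 89*(-11089/154) = -986921/154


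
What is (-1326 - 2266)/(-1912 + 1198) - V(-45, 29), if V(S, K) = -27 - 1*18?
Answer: 17861/357 ≈ 50.031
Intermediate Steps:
V(S, K) = -45 (V(S, K) = -27 - 18 = -45)
(-1326 - 2266)/(-1912 + 1198) - V(-45, 29) = (-1326 - 2266)/(-1912 + 1198) - 1*(-45) = -3592/(-714) + 45 = -3592*(-1/714) + 45 = 1796/357 + 45 = 17861/357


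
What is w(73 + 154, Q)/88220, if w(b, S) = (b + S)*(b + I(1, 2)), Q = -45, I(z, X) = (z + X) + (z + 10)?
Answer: 21931/44110 ≈ 0.49719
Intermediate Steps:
I(z, X) = 10 + X + 2*z (I(z, X) = (X + z) + (10 + z) = 10 + X + 2*z)
w(b, S) = (14 + b)*(S + b) (w(b, S) = (b + S)*(b + (10 + 2 + 2*1)) = (S + b)*(b + (10 + 2 + 2)) = (S + b)*(b + 14) = (S + b)*(14 + b) = (14 + b)*(S + b))
w(73 + 154, Q)/88220 = ((73 + 154)**2 + 14*(-45) + 14*(73 + 154) - 45*(73 + 154))/88220 = (227**2 - 630 + 14*227 - 45*227)*(1/88220) = (51529 - 630 + 3178 - 10215)*(1/88220) = 43862*(1/88220) = 21931/44110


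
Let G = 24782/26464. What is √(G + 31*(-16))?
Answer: I*√5417413187/3308 ≈ 22.25*I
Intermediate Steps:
G = 12391/13232 (G = 24782*(1/26464) = 12391/13232 ≈ 0.93644)
√(G + 31*(-16)) = √(12391/13232 + 31*(-16)) = √(12391/13232 - 496) = √(-6550681/13232) = I*√5417413187/3308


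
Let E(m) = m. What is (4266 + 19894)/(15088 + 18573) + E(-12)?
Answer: -379772/33661 ≈ -11.282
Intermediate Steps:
(4266 + 19894)/(15088 + 18573) + E(-12) = (4266 + 19894)/(15088 + 18573) - 12 = 24160/33661 - 12 = -379772/33661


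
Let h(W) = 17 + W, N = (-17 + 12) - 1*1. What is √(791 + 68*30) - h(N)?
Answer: -11 + √2831 ≈ 42.207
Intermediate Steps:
N = -6 (N = -5 - 1 = -6)
√(791 + 68*30) - h(N) = √(791 + 68*30) - (17 - 6) = √(791 + 2040) - 1*11 = √2831 - 11 = -11 + √2831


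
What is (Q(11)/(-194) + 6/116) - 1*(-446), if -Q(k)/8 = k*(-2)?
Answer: 2504383/5626 ≈ 445.14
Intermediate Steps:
Q(k) = 16*k (Q(k) = -8*k*(-2) = -(-16)*k = 16*k)
(Q(11)/(-194) + 6/116) - 1*(-446) = ((16*11)/(-194) + 6/116) - 1*(-446) = (176*(-1/194) + 6*(1/116)) + 446 = (-88/97 + 3/58) + 446 = -4813/5626 + 446 = 2504383/5626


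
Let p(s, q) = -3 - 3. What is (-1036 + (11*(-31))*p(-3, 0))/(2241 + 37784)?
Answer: 202/8005 ≈ 0.025234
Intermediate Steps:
p(s, q) = -6
(-1036 + (11*(-31))*p(-3, 0))/(2241 + 37784) = (-1036 + (11*(-31))*(-6))/(2241 + 37784) = (-1036 - 341*(-6))/40025 = (-1036 + 2046)*(1/40025) = 1010*(1/40025) = 202/8005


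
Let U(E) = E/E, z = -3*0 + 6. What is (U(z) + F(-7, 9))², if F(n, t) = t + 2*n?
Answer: 16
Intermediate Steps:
z = 6 (z = 0 + 6 = 6)
U(E) = 1
(U(z) + F(-7, 9))² = (1 + (9 + 2*(-7)))² = (1 + (9 - 14))² = (1 - 5)² = (-4)² = 16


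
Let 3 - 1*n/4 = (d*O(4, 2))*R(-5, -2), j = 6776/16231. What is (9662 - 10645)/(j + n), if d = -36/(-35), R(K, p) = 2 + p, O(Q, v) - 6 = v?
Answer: -15955073/201548 ≈ -79.163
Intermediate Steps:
O(Q, v) = 6 + v
j = 6776/16231 (j = 6776*(1/16231) = 6776/16231 ≈ 0.41747)
d = 36/35 (d = -36*(-1/35) = 36/35 ≈ 1.0286)
n = 12 (n = 12 - 4*36*(6 + 2)/35*(2 - 2) = 12 - 4*(36/35)*8*0 = 12 - 1152*0/35 = 12 - 4*0 = 12 + 0 = 12)
(9662 - 10645)/(j + n) = (9662 - 10645)/(6776/16231 + 12) = -983/201548/16231 = -983*16231/201548 = -15955073/201548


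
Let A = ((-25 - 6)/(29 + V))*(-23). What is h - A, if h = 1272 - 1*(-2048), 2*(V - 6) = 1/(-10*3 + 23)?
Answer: 1613498/489 ≈ 3299.6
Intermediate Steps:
V = 83/14 (V = 6 + 1/(2*(-10*3 + 23)) = 6 + 1/(2*(-30 + 23)) = 6 + (½)/(-7) = 6 + (½)*(-⅐) = 6 - 1/14 = 83/14 ≈ 5.9286)
h = 3320 (h = 1272 + 2048 = 3320)
A = 9982/489 (A = ((-25 - 6)/(29 + 83/14))*(-23) = -31/489/14*(-23) = -31*14/489*(-23) = -434/489*(-23) = 9982/489 ≈ 20.413)
h - A = 3320 - 1*9982/489 = 3320 - 9982/489 = 1613498/489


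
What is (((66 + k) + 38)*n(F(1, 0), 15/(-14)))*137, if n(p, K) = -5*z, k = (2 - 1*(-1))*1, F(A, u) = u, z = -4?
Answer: 293180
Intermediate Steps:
k = 3 (k = (2 + 1)*1 = 3*1 = 3)
n(p, K) = 20 (n(p, K) = -5*(-4) = 20)
(((66 + k) + 38)*n(F(1, 0), 15/(-14)))*137 = (((66 + 3) + 38)*20)*137 = ((69 + 38)*20)*137 = (107*20)*137 = 2140*137 = 293180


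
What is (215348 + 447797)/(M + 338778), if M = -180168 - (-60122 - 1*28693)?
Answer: 132629/49485 ≈ 2.6802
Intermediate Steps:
M = -91353 (M = -180168 - (-60122 - 28693) = -180168 - 1*(-88815) = -180168 + 88815 = -91353)
(215348 + 447797)/(M + 338778) = (215348 + 447797)/(-91353 + 338778) = 663145/247425 = 663145*(1/247425) = 132629/49485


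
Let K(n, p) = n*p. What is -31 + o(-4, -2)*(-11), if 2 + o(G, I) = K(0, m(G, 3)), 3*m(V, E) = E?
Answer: -9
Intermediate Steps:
m(V, E) = E/3
o(G, I) = -2 (o(G, I) = -2 + 0*((⅓)*3) = -2 + 0*1 = -2 + 0 = -2)
-31 + o(-4, -2)*(-11) = -31 - 2*(-11) = -31 + 22 = -9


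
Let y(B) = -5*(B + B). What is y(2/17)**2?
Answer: 400/289 ≈ 1.3841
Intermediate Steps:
y(B) = -10*B
y(2/17)**2 = (-20/17)**2 = 400/289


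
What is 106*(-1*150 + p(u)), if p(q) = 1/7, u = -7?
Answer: -111194/7 ≈ -15885.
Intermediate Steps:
p(q) = ⅐
106*(-1*150 + p(u)) = 106*(-1*150 + ⅐) = 106*(-150 + ⅐) = 106*(-1049/7) = -111194/7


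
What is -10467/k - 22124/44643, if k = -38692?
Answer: -388743527/1727326956 ≈ -0.22505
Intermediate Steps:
-10467/k - 22124/44643 = -10467/(-38692) - 22124/44643 = -10467*(-1/38692) - 22124*1/44643 = 10467/38692 - 22124/44643 = -388743527/1727326956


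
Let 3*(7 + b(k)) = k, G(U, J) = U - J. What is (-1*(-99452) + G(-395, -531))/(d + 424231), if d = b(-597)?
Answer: 99588/424025 ≈ 0.23486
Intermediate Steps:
b(k) = -7 + k/3
d = -206 (d = -7 + (1/3)*(-597) = -7 - 199 = -206)
(-1*(-99452) + G(-395, -531))/(d + 424231) = (-1*(-99452) + (-395 - 1*(-531)))/(-206 + 424231) = (99452 + (-395 + 531))/424025 = (99452 + 136)*(1/424025) = 99588*(1/424025) = 99588/424025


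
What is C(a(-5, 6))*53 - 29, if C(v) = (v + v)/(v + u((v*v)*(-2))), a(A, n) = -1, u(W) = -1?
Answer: 24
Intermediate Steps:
C(v) = 2*v/(-1 + v) (C(v) = (v + v)/(v - 1) = (2*v)/(-1 + v) = 2*v/(-1 + v))
C(a(-5, 6))*53 - 29 = (2*(-1)/(-1 - 1))*53 - 29 = (2*(-1)/(-2))*53 - 29 = (2*(-1)*(-1/2))*53 - 29 = 1*53 - 29 = 53 - 29 = 24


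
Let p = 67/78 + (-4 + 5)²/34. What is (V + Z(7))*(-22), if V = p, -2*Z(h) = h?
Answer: 38093/663 ≈ 57.456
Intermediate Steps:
Z(h) = -h/2
p = 589/663 (p = 67*(1/78) + 1²*(1/34) = 67/78 + 1*(1/34) = 67/78 + 1/34 = 589/663 ≈ 0.88839)
V = 589/663 ≈ 0.88839
(V + Z(7))*(-22) = (589/663 - ½*7)*(-22) = (589/663 - 7/2)*(-22) = -3463/1326*(-22) = 38093/663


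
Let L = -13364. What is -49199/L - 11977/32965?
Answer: 1461784407/440544260 ≈ 3.3181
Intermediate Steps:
-49199/L - 11977/32965 = -49199/(-13364) - 11977/32965 = -49199*(-1/13364) - 11977*1/32965 = 49199/13364 - 11977/32965 = 1461784407/440544260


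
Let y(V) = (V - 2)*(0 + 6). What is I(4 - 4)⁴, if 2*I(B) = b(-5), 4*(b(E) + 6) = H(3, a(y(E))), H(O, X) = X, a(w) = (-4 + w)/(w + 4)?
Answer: 35152125121/533794816 ≈ 65.853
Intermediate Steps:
y(V) = -12 + 6*V (y(V) = (-2 + V)*6 = -12 + 6*V)
a(w) = (-4 + w)/(4 + w)
b(E) = -6 + (-16 + 6*E)/(4*(-8 + 6*E)) (b(E) = -6 + ((-4 + (-12 + 6*E))/(4 + (-12 + 6*E)))/4 = -6 + ((-16 + 6*E)/(-8 + 6*E))/4 = -6 + (-16 + 6*E)/(4*(-8 + 6*E)))
I(B) = -433/152 (I(B) = ((88 - 69*(-5))/(4*(-4 + 3*(-5))))/2 = ((88 + 345)/(4*(-4 - 15)))/2 = ((¼)*433/(-19))/2 = ((¼)*(-1/19)*433)/2 = (½)*(-433/76) = -433/152)
I(4 - 4)⁴ = (-433/152)⁴ = 35152125121/533794816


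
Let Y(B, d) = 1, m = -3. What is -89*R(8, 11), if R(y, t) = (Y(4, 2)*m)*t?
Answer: 2937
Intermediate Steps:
R(y, t) = -3*t (R(y, t) = (1*(-3))*t = -3*t)
-89*R(8, 11) = -(-267)*11 = -89*(-33) = 2937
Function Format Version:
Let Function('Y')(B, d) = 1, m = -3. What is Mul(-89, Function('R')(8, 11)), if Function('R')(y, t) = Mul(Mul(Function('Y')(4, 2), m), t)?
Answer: 2937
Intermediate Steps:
Function('R')(y, t) = Mul(-3, t) (Function('R')(y, t) = Mul(Mul(1, -3), t) = Mul(-3, t))
Mul(-89, Function('R')(8, 11)) = Mul(-89, Mul(-3, 11)) = Mul(-89, -33) = 2937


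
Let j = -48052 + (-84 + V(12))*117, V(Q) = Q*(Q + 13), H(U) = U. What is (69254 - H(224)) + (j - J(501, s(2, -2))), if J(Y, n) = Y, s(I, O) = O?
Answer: 45749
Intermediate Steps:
V(Q) = Q*(13 + Q)
j = -22780 (j = -48052 + (-84 + 12*(13 + 12))*117 = -48052 + (-84 + 12*25)*117 = -48052 + (-84 + 300)*117 = -48052 + 216*117 = -48052 + 25272 = -22780)
(69254 - H(224)) + (j - J(501, s(2, -2))) = (69254 - 1*224) + (-22780 - 1*501) = (69254 - 224) + (-22780 - 501) = 69030 - 23281 = 45749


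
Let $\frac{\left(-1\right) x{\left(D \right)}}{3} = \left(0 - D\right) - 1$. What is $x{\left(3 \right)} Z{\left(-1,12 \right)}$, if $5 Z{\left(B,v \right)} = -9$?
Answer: $- \frac{108}{5} \approx -21.6$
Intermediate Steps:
$Z{\left(B,v \right)} = - \frac{9}{5}$ ($Z{\left(B,v \right)} = \frac{1}{5} \left(-9\right) = - \frac{9}{5}$)
$x{\left(D \right)} = 3 + 3 D$ ($x{\left(D \right)} = - 3 \left(\left(0 - D\right) - 1\right) = - 3 \left(- D - 1\right) = - 3 \left(-1 - D\right) = 3 + 3 D$)
$x{\left(3 \right)} Z{\left(-1,12 \right)} = \left(3 + 3 \cdot 3\right) \left(- \frac{9}{5}\right) = \left(3 + 9\right) \left(- \frac{9}{5}\right) = 12 \left(- \frac{9}{5}\right) = - \frac{108}{5}$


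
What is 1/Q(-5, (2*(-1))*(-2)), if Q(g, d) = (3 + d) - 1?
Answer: ⅙ ≈ 0.16667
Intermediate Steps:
Q(g, d) = 2 + d
1/Q(-5, (2*(-1))*(-2)) = 1/(2 + (2*(-1))*(-2)) = 1/(2 - 2*(-2)) = 1/(2 + 4) = 1/6 = ⅙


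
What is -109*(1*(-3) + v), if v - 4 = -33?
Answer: 3488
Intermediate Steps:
v = -29 (v = 4 - 33 = -29)
-109*(1*(-3) + v) = -109*(1*(-3) - 29) = -109*(-3 - 29) = -109*(-32) = 3488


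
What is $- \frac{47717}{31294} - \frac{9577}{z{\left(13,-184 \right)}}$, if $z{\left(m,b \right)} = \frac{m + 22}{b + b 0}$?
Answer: $\frac{55143615297}{1095290} \approx 50346.0$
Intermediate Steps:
$z{\left(m,b \right)} = \frac{22 + m}{b}$ ($z{\left(m,b \right)} = \frac{22 + m}{b + 0} = \frac{22 + m}{b}$)
$- \frac{47717}{31294} - \frac{9577}{z{\left(13,-184 \right)}} = - \frac{47717}{31294} - \frac{9577}{\frac{1}{-184} \left(22 + 13\right)} = \left(-47717\right) \frac{1}{31294} - \frac{9577}{\left(- \frac{1}{184}\right) 35} = - \frac{47717}{31294} - \frac{9577}{- \frac{35}{184}} = - \frac{47717}{31294} - - \frac{1762168}{35} = - \frac{47717}{31294} + \frac{1762168}{35} = \frac{55143615297}{1095290}$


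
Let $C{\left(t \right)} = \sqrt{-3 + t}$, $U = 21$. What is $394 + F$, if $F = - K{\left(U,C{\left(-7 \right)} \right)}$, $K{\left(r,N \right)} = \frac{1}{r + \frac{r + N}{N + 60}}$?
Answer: $\frac{648368514}{1645801} + \frac{39 i \sqrt{10}}{1645801} \approx 393.95 + 7.4935 \cdot 10^{-5} i$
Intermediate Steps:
$K{\left(r,N \right)} = \frac{1}{r + \frac{N + r}{60 + N}}$
$F = - \frac{60 + i \sqrt{10}}{1281 + 22 i \sqrt{10}}$ ($F = - \frac{60 + \sqrt{-3 - 7}}{\sqrt{-3 - 7} + 61 \cdot 21 + \sqrt{-3 - 7} \cdot 21} = - \frac{60 + \sqrt{-10}}{\sqrt{-10} + 1281 + \sqrt{-10} \cdot 21} = - \frac{60 + i \sqrt{10}}{i \sqrt{10} + 1281 + i \sqrt{10} \cdot 21} = - \frac{60 + i \sqrt{10}}{i \sqrt{10} + 1281 + 21 i \sqrt{10}} = - \frac{60 + i \sqrt{10}}{1281 + 22 i \sqrt{10}} \approx -0.046834 + 7.4935 \cdot 10^{-5} i$)
$394 + F = 394 + \frac{- \sqrt{10} + 60 i}{- 1281 i + 22 \sqrt{10}}$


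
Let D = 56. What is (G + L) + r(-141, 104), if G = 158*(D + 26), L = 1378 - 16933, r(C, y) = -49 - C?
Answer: -2507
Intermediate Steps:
L = -15555
G = 12956 (G = 158*(56 + 26) = 158*82 = 12956)
(G + L) + r(-141, 104) = (12956 - 15555) + (-49 - 1*(-141)) = -2599 + (-49 + 141) = -2599 + 92 = -2507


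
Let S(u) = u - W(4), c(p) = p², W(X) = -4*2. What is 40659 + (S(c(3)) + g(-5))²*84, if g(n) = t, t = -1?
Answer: 62163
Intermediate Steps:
W(X) = -8
g(n) = -1
S(u) = 8 + u (S(u) = u - 1*(-8) = u + 8 = 8 + u)
40659 + (S(c(3)) + g(-5))²*84 = 40659 + ((8 + 3²) - 1)²*84 = 40659 + ((8 + 9) - 1)²*84 = 40659 + (17 - 1)²*84 = 40659 + 16²*84 = 40659 + 256*84 = 40659 + 21504 = 62163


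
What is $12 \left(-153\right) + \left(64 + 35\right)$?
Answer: $-1737$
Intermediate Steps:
$12 \left(-153\right) + \left(64 + 35\right) = -1836 + 99 = -1737$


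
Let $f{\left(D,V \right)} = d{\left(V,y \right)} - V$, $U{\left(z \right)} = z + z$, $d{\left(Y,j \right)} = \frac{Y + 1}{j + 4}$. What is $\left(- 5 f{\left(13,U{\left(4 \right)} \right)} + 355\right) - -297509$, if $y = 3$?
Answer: $\frac{2085283}{7} \approx 2.979 \cdot 10^{5}$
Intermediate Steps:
$d{\left(Y,j \right)} = \frac{1 + Y}{4 + j}$
$U{\left(z \right)} = 2 z$
$f{\left(D,V \right)} = \frac{1}{7} - \frac{6 V}{7}$ ($f{\left(D,V \right)} = \frac{1 + V}{4 + 3} - V = \frac{1 + V}{7} - V = \left(\frac{1}{7} + \frac{V}{7}\right) - V = \frac{1}{7} - \frac{6 V}{7}$)
$\left(- 5 f{\left(13,U{\left(4 \right)} \right)} + 355\right) - -297509 = \left(- 5 \left(\frac{1}{7} - \frac{6 \cdot 2 \cdot 4}{7}\right) + 355\right) - -297509 = \left(- 5 \left(\frac{1}{7} - \frac{48}{7}\right) + 355\right) + 297509 = \left(\left(-5\right) \left(- \frac{47}{7}\right) + 355\right) + 297509 = \left(\frac{235}{7} + 355\right) + 297509 = \frac{2720}{7} + 297509 = \frac{2085283}{7}$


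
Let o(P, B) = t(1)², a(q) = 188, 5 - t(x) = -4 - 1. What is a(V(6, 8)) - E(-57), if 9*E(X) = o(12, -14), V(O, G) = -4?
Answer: 1592/9 ≈ 176.89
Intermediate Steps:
t(x) = 10 (t(x) = 5 - (-4 - 1) = 5 - 1*(-5) = 5 + 5 = 10)
o(P, B) = 100 (o(P, B) = 10² = 100)
E(X) = 100/9 (E(X) = (⅑)*100 = 100/9)
a(V(6, 8)) - E(-57) = 188 - 1*100/9 = 188 - 100/9 = 1592/9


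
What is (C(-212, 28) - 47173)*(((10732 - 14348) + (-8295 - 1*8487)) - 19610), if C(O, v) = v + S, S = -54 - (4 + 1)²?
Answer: 1889337792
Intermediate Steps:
S = -79 (S = -54 - 1*5² = -54 - 1*25 = -54 - 25 = -79)
C(O, v) = -79 + v (C(O, v) = v - 79 = -79 + v)
(C(-212, 28) - 47173)*(((10732 - 14348) + (-8295 - 1*8487)) - 19610) = ((-79 + 28) - 47173)*(((10732 - 14348) + (-8295 - 1*8487)) - 19610) = (-51 - 47173)*((-3616 + (-8295 - 8487)) - 19610) = -47224*((-3616 - 16782) - 19610) = -47224*(-20398 - 19610) = -47224*(-40008) = 1889337792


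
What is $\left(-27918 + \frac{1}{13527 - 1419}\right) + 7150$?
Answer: $- \frac{251458943}{12108} \approx -20768.0$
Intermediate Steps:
$\left(-27918 + \frac{1}{13527 - 1419}\right) + 7150 = \left(-27918 + \frac{1}{12108}\right) + 7150 = - \frac{338031143}{12108} + 7150 = - \frac{251458943}{12108}$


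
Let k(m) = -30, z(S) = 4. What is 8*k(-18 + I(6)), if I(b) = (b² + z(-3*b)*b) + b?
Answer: -240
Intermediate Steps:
I(b) = b² + 5*b (I(b) = (b² + 4*b) + b = b² + 5*b)
8*k(-18 + I(6)) = 8*(-30) = -240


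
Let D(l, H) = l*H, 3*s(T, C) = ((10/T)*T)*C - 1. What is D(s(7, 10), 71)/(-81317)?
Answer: -2343/81317 ≈ -0.028813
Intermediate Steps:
s(T, C) = -⅓ + 10*C/3 (s(T, C) = (((10/T)*T)*C - 1)/3 = (10*C - 1)/3 = (-1 + 10*C)/3 = -⅓ + 10*C/3)
D(l, H) = H*l
D(s(7, 10), 71)/(-81317) = (71*(-⅓ + (10/3)*10))/(-81317) = (71*(-⅓ + 100/3))*(-1/81317) = (71*33)*(-1/81317) = 2343*(-1/81317) = -2343/81317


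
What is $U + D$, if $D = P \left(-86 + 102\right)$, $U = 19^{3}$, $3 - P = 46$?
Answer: $6171$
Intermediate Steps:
$P = -43$ ($P = 3 - 46 = -43$)
$U = 6859$
$D = -688$ ($D = - 43 \left(-86 + 102\right) = \left(-43\right) 16 = -688$)
$U + D = 6859 - 688 = 6171$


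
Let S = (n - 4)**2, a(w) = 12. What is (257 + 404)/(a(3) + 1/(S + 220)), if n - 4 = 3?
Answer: 151369/2749 ≈ 55.063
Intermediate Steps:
n = 7 (n = 4 + 3 = 7)
S = 9 (S = (7 - 4)**2 = 3**2 = 9)
(257 + 404)/(a(3) + 1/(S + 220)) = (257 + 404)/(12 + 1/(9 + 220)) = 661/(12 + 1/229) = 661/(2749/229) = 661*(229/2749) = 151369/2749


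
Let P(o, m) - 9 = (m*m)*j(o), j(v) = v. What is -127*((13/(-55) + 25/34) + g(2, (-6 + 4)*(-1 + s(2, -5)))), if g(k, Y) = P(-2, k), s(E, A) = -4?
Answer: -355981/1870 ≈ -190.36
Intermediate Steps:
P(o, m) = 9 + o*m² (P(o, m) = 9 + (m*m)*o = 9 + m²*o = 9 + o*m²)
g(k, Y) = 9 - 2*k²
-127*((13/(-55) + 25/34) + g(2, (-6 + 4)*(-1 + s(2, -5)))) = -127*((13/(-55) + 25/34) + (9 - 2*2²)) = -127*((13*(-1/55) + 25*(1/34)) + (9 - 2*4)) = -127*((-13/55 + 25/34) + (9 - 8)) = -127*(933/1870 + 1) = -127*2803/1870 = -355981/1870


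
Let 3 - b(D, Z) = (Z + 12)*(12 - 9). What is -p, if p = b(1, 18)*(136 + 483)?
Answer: 53853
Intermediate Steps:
b(D, Z) = -33 - 3*Z (b(D, Z) = 3 - (Z + 12)*(12 - 9) = 3 - (12 + Z)*3 = 3 - (36 + 3*Z) = 3 + (-36 - 3*Z) = -33 - 3*Z)
p = -53853 (p = (-33 - 3*18)*(136 + 483) = (-33 - 54)*619 = -87*619 = -53853)
-p = -1*(-53853) = 53853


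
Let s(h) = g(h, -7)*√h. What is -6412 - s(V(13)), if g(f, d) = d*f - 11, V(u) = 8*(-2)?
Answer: -6412 - 404*I ≈ -6412.0 - 404.0*I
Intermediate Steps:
V(u) = -16
g(f, d) = -11 + d*f
s(h) = √h*(-11 - 7*h) (s(h) = (-11 - 7*h)*√h = √h*(-11 - 7*h))
-6412 - s(V(13)) = -6412 - √(-16)*(-11 - 7*(-16)) = -6412 - 4*I*(-11 + 112) = -6412 - 4*I*101 = -6412 - 404*I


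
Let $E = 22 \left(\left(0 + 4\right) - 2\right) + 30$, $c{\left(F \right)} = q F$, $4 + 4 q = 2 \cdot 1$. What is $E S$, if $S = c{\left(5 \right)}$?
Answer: $-185$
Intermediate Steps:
$q = - \frac{1}{2}$ ($q = -1 + \frac{2 \cdot 1}{4} = -1 + \frac{1}{4} \cdot 2 = -1 + \frac{1}{2} = - \frac{1}{2} \approx -0.5$)
$c{\left(F \right)} = - \frac{F}{2}$
$E = 74$ ($E = 22 \left(4 - 2\right) + 30 = 22 \cdot 2 + 30 = 44 + 30 = 74$)
$S = - \frac{5}{2}$ ($S = \left(- \frac{1}{2}\right) 5 = - \frac{5}{2} \approx -2.5$)
$E S = 74 \left(- \frac{5}{2}\right) = -185$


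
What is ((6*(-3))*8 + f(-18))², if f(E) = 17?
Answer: 16129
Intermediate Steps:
((6*(-3))*8 + f(-18))² = ((6*(-3))*8 + 17)² = (-18*8 + 17)² = (-144 + 17)² = (-127)² = 16129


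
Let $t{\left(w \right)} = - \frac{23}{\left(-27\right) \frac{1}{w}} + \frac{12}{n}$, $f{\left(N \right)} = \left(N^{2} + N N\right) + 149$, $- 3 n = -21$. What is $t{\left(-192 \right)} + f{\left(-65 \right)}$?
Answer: $\frac{531541}{63} \approx 8437.2$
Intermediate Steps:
$n = 7$ ($n = \left(- \frac{1}{3}\right) \left(-21\right) = 7$)
$f{\left(N \right)} = 149 + 2 N^{2}$ ($f{\left(N \right)} = \left(N^{2} + N^{2}\right) + 149 = 2 N^{2} + 149 = 149 + 2 N^{2}$)
$t{\left(w \right)} = \frac{12}{7} + \frac{23 w}{27}$ ($t{\left(w \right)} = - \frac{23}{\left(-27\right) \frac{1}{w}} + \frac{12}{7} = - 23 \left(- \frac{w}{27}\right) + 12 \cdot \frac{1}{7} = \frac{23 w}{27} + \frac{12}{7} = \frac{12}{7} + \frac{23 w}{27}$)
$t{\left(-192 \right)} + f{\left(-65 \right)} = \left(\frac{12}{7} + \frac{23}{27} \left(-192\right)\right) + \left(149 + 2 \left(-65\right)^{2}\right) = \left(\frac{12}{7} - \frac{1472}{9}\right) + \left(149 + 2 \cdot 4225\right) = - \frac{10196}{63} + \left(149 + 8450\right) = - \frac{10196}{63} + 8599 = \frac{531541}{63}$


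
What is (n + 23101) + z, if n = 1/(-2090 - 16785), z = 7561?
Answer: 578745249/18875 ≈ 30662.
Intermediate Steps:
n = -1/18875 (n = 1/(-18875) = -1/18875 ≈ -5.2980e-5)
(n + 23101) + z = (-1/18875 + 23101) + 7561 = 436031374/18875 + 7561 = 578745249/18875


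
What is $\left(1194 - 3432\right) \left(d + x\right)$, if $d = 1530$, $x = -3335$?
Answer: $4039590$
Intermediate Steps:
$\left(1194 - 3432\right) \left(d + x\right) = \left(1194 - 3432\right) \left(1530 - 3335\right) = \left(-2238\right) \left(-1805\right) = 4039590$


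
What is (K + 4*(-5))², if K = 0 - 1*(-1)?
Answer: 361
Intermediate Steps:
K = 1 (K = 0 + 1 = 1)
(K + 4*(-5))² = (1 + 4*(-5))² = (1 - 20)² = (-19)² = 361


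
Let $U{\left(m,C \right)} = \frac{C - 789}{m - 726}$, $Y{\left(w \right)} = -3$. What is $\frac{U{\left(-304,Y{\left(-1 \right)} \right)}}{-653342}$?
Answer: $- \frac{198}{168235565} \approx -1.1769 \cdot 10^{-6}$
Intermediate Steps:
$U{\left(m,C \right)} = \frac{-789 + C}{-726 + m}$
$\frac{U{\left(-304,Y{\left(-1 \right)} \right)}}{-653342} = \frac{\frac{1}{-726 - 304} \left(-789 - 3\right)}{-653342} = \frac{1}{-1030} \left(-792\right) \left(- \frac{1}{653342}\right) = \left(- \frac{1}{1030}\right) \left(-792\right) \left(- \frac{1}{653342}\right) = \frac{396}{515} \left(- \frac{1}{653342}\right) = - \frac{198}{168235565}$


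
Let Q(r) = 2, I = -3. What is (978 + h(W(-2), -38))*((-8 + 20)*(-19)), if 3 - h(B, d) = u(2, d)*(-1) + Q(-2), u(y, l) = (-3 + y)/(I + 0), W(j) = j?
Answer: -223288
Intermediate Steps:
u(y, l) = 1 - y/3 (u(y, l) = (-3 + y)/(-3 + 0) = (-3 + y)/(-3) = (-3 + y)*(-⅓) = 1 - y/3)
h(B, d) = 4/3 (h(B, d) = 3 - ((1 - ⅓*2)*(-1) + 2) = 3 - ((1 - ⅔)*(-1) + 2) = 3 - ((⅓)*(-1) + 2) = 3 - (-⅓ + 2) = 3 - 1*5/3 = 3 - 5/3 = 4/3)
(978 + h(W(-2), -38))*((-8 + 20)*(-19)) = (978 + 4/3)*((-8 + 20)*(-19)) = 2938*(12*(-19))/3 = (2938/3)*(-228) = -223288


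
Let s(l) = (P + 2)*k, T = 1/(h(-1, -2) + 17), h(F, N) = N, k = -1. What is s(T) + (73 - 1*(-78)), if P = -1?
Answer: 150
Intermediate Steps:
T = 1/15 (T = 1/(-2 + 17) = 1/15 ≈ 0.066667)
s(l) = -1 (s(l) = (-1 + 2)*(-1) = 1*(-1) = -1)
s(T) + (73 - 1*(-78)) = -1 + (73 - 1*(-78)) = -1 + (73 + 78) = -1 + 151 = 150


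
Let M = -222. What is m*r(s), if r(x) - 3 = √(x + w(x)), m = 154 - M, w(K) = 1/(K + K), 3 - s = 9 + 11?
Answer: 1128 + 188*I*√19686/17 ≈ 1128.0 + 1551.6*I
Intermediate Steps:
s = -17 (s = 3 - (9 + 11) = 3 - 1*20 = 3 - 20 = -17)
w(K) = 1/(2*K)
m = 376 (m = 154 - 1*(-222) = 154 + 222 = 376)
r(x) = 3 + √(x + 1/(2*x))
m*r(s) = 376*(3 + √(2/(-17) + 4*(-17))/2) = 376*(3 + √(2*(-1/17) - 68)/2) = 376*(3 + √(-2/17 - 68)/2) = 376*(3 + √(-1158/17)/2) = 376*(3 + (I*√19686/17)/2) = 376*(3 + I*√19686/34) = 1128 + 188*I*√19686/17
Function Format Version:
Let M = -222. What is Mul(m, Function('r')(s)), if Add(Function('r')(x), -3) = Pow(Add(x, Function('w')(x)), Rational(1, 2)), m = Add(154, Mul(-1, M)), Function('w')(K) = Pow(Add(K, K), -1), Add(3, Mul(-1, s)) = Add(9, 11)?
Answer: Add(1128, Mul(Rational(188, 17), I, Pow(19686, Rational(1, 2)))) ≈ Add(1128.0, Mul(1551.6, I))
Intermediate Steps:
s = -17 (s = Add(3, Mul(-1, Add(9, 11))) = Add(3, Mul(-1, 20)) = Add(3, -20) = -17)
Function('w')(K) = Mul(Rational(1, 2), Pow(K, -1)) (Function('w')(K) = Pow(Mul(2, K), -1) = Mul(Rational(1, 2), Pow(K, -1)))
m = 376 (m = Add(154, Mul(-1, -222)) = Add(154, 222) = 376)
Function('r')(x) = Add(3, Pow(Add(x, Mul(Rational(1, 2), Pow(x, -1))), Rational(1, 2)))
Mul(m, Function('r')(s)) = Mul(376, Add(3, Mul(Rational(1, 2), Pow(Add(Mul(2, Pow(-17, -1)), Mul(4, -17)), Rational(1, 2))))) = Mul(376, Add(3, Mul(Rational(1, 2), Pow(Add(Mul(2, Rational(-1, 17)), -68), Rational(1, 2))))) = Mul(376, Add(3, Mul(Rational(1, 2), Pow(Add(Rational(-2, 17), -68), Rational(1, 2))))) = Mul(376, Add(3, Mul(Rational(1, 2), Pow(Rational(-1158, 17), Rational(1, 2))))) = Mul(376, Add(3, Mul(Rational(1, 2), Mul(Rational(1, 17), I, Pow(19686, Rational(1, 2)))))) = Mul(376, Add(3, Mul(Rational(1, 34), I, Pow(19686, Rational(1, 2))))) = Add(1128, Mul(Rational(188, 17), I, Pow(19686, Rational(1, 2))))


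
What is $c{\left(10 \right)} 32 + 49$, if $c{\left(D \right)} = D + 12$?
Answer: $753$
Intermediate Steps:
$c{\left(D \right)} = 12 + D$
$c{\left(10 \right)} 32 + 49 = \left(12 + 10\right) 32 + 49 = 22 \cdot 32 + 49 = 704 + 49 = 753$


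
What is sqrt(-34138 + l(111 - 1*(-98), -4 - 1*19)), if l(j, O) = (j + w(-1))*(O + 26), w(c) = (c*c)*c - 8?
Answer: I*sqrt(33538) ≈ 183.13*I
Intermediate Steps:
w(c) = -8 + c**3 (w(c) = c**2*c - 8 = c**3 - 8 = -8 + c**3)
l(j, O) = (-9 + j)*(26 + O) (l(j, O) = (j + (-8 + (-1)**3))*(O + 26) = (j + (-8 - 1))*(26 + O) = (j - 9)*(26 + O) = (-9 + j)*(26 + O))
sqrt(-34138 + l(111 - 1*(-98), -4 - 1*19)) = sqrt(-34138 + (-234 - 9*(-4 - 1*19) + 26*(111 - 1*(-98)) + (-4 - 1*19)*(111 - 1*(-98)))) = sqrt(-34138 + (-234 - 9*(-4 - 19) + 26*(111 + 98) + (-4 - 19)*(111 + 98))) = sqrt(-34138 + (-234 - 9*(-23) + 26*209 - 23*209)) = sqrt(-34138 + (-234 + 207 + 5434 - 4807)) = sqrt(-34138 + 600) = sqrt(-33538) = I*sqrt(33538)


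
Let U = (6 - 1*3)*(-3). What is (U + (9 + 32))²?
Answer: 1024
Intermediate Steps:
U = -9 (U = (6 - 3)*(-3) = 3*(-3) = -9)
(U + (9 + 32))² = (-9 + (9 + 32))² = (-9 + 41)² = 32² = 1024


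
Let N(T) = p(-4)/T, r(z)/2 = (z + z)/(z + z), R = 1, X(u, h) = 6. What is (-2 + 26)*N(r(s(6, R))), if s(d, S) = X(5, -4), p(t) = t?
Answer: -48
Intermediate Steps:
s(d, S) = 6
r(z) = 2 (r(z) = 2*((z + z)/(z + z)) = 2*((2*z)/((2*z))) = 2*((2*z)*(1/(2*z))) = 2*1 = 2)
N(T) = -4/T
(-2 + 26)*N(r(s(6, R))) = (-2 + 26)*(-4/2) = 24*(-4*½) = 24*(-2) = -48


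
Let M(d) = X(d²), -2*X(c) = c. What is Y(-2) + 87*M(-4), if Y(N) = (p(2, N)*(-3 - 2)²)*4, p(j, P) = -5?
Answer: -1196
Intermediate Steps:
X(c) = -c/2
M(d) = -d²/2
Y(N) = -500 (Y(N) = -5*(-3 - 2)²*4 = -5*(-5)²*4 = -5*25*4 = -125*4 = -500)
Y(-2) + 87*M(-4) = -500 + 87*(-½*(-4)²) = -500 + 87*(-½*16) = -500 + 87*(-8) = -500 - 696 = -1196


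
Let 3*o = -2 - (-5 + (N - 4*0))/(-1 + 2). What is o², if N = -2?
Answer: 25/9 ≈ 2.7778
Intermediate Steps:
o = 5/3 (o = (-2 - (-5 + (-2 - 4*0))/(-1 + 2))/3 = (-2 - (-5 + (-2 + 0))/1)/3 = (-2 - (-5 - 2))/3 = (-2 - (-7))/3 = (-2 - 1*(-7))/3 = (-2 + 7)/3 = (⅓)*5 = 5/3 ≈ 1.6667)
o² = (5/3)² = 25/9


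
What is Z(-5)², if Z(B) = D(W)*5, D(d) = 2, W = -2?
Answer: 100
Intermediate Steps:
Z(B) = 10 (Z(B) = 2*5 = 10)
Z(-5)² = 10² = 100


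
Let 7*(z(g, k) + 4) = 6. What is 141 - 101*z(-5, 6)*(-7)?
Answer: -2081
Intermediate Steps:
z(g, k) = -22/7 (z(g, k) = -4 + (1/7)*6 = -4 + 6/7 = -22/7)
141 - 101*z(-5, 6)*(-7) = 141 - (-2222)*(-7)/7 = 141 - 101*22 = 141 - 2222 = -2081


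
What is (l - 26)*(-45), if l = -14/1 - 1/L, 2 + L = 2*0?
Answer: 3555/2 ≈ 1777.5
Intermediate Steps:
L = -2 (L = -2 + 2*0 = -2 + 0 = -2)
l = -27/2 (l = -14/1 - 1/(-2) = -14*1 - 1*(-1/2) = -14 + 1/2 = -27/2 ≈ -13.500)
(l - 26)*(-45) = (-27/2 - 26)*(-45) = -79/2*(-45) = 3555/2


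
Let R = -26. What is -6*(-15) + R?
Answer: 64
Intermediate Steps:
-6*(-15) + R = -6*(-15) - 26 = 90 - 26 = 64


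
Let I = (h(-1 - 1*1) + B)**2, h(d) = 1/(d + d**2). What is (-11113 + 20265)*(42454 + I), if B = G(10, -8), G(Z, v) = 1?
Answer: 388559600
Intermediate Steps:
B = 1
I = 9/4 (I = (1/((-1 - 1*1)*(1 + (-1 - 1*1))) + 1)**2 = (1/((-1 - 1)*(1 + (-1 - 1))) + 1)**2 = (1/((-2)*(1 - 2)) + 1)**2 = (-1/2/(-1) + 1)**2 = (-1/2*(-1) + 1)**2 = (1/2 + 1)**2 = (3/2)**2 = 9/4 ≈ 2.2500)
(-11113 + 20265)*(42454 + I) = (-11113 + 20265)*(42454 + 9/4) = 9152*(169825/4) = 388559600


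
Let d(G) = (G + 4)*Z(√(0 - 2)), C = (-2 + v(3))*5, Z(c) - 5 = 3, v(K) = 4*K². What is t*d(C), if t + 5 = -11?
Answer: -22272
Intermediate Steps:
Z(c) = 8 (Z(c) = 5 + 3 = 8)
C = 170 (C = (-2 + 4*3²)*5 = (-2 + 4*9)*5 = (-2 + 36)*5 = 34*5 = 170)
t = -16 (t = -5 - 11 = -16)
d(G) = 32 + 8*G (d(G) = (G + 4)*8 = (4 + G)*8 = 32 + 8*G)
t*d(C) = -16*(32 + 8*170) = -16*(32 + 1360) = -16*1392 = -22272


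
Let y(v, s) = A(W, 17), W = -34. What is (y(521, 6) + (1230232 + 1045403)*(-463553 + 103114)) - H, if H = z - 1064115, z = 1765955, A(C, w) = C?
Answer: -820228305639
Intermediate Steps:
y(v, s) = -34
H = 701840 (H = 1765955 - 1064115 = 701840)
(y(521, 6) + (1230232 + 1045403)*(-463553 + 103114)) - H = (-34 + (1230232 + 1045403)*(-463553 + 103114)) - 1*701840 = (-34 + 2275635*(-360439)) - 701840 = (-34 - 820227603765) - 701840 = -820227603799 - 701840 = -820228305639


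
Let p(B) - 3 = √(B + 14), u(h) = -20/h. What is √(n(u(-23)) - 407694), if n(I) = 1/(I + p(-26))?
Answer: √((-36284743 - 18753924*I*√3)/(89 + 46*I*√3)) ≈ 0.e-4 - 638.51*I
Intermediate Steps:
p(B) = 3 + √(14 + B) (p(B) = 3 + √(B + 14) = 3 + √(14 + B))
n(I) = 1/(3 + I + 2*I*√3) (n(I) = 1/(I + (3 + √(14 - 26))) = 1/(I + (3 + √(-12))) = 1/(I + (3 + 2*I*√3)) = 1/(3 + I + 2*I*√3))
√(n(u(-23)) - 407694) = √(1/(3 - 20/(-23) + 2*I*√3) - 407694) = √(1/(3 - 20*(-1/23) + 2*I*√3) - 407694) = √(1/(3 + 20/23 + 2*I*√3) - 407694) = √(1/(89/23 + 2*I*√3) - 407694) = √(-407694 + 1/(89/23 + 2*I*√3))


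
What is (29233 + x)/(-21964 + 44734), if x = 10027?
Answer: 3926/2277 ≈ 1.7242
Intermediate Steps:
(29233 + x)/(-21964 + 44734) = (29233 + 10027)/(-21964 + 44734) = 39260/22770 = 39260*(1/22770) = 3926/2277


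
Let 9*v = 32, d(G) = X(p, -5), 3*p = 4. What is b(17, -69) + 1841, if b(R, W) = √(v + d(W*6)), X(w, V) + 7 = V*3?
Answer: 1841 + I*√166/3 ≈ 1841.0 + 4.2947*I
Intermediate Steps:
p = 4/3 (p = (⅓)*4 = 4/3 ≈ 1.3333)
X(w, V) = -7 + 3*V (X(w, V) = -7 + V*3 = -7 + 3*V)
d(G) = -22 (d(G) = -7 + 3*(-5) = -7 - 15 = -22)
v = 32/9 (v = (⅑)*32 = 32/9 ≈ 3.5556)
b(R, W) = I*√166/3 (b(R, W) = √(32/9 - 22) = √(-166/9) = I*√166/3)
b(17, -69) + 1841 = I*√166/3 + 1841 = 1841 + I*√166/3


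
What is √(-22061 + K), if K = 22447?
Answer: √386 ≈ 19.647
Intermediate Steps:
√(-22061 + K) = √(-22061 + 22447) = √386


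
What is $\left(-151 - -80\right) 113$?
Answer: $-8023$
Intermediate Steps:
$\left(-151 - -80\right) 113 = \left(-151 + 80\right) 113 = \left(-71\right) 113 = -8023$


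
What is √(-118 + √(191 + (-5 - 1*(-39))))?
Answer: I*√103 ≈ 10.149*I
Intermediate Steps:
√(-118 + √(191 + (-5 - 1*(-39)))) = √(-118 + √(191 + (-5 + 39))) = √(-118 + √(191 + 34)) = √(-118 + √225) = √(-118 + 15) = √(-103) = I*√103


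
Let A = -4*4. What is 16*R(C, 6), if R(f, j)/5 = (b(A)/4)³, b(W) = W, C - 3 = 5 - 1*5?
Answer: -5120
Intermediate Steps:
C = 3 (C = 3 + (5 - 1*5) = 3 + (5 - 5) = 3 + 0 = 3)
A = -16
R(f, j) = -320 (R(f, j) = 5*(-16/4)³ = 5*(-16*¼)³ = 5*(-4)³ = 5*(-64) = -320)
16*R(C, 6) = 16*(-320) = -5120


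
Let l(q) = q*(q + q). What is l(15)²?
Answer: 202500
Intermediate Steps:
l(q) = 2*q² (l(q) = q*(2*q) = 2*q²)
l(15)² = (2*15²)² = (2*225)² = 450² = 202500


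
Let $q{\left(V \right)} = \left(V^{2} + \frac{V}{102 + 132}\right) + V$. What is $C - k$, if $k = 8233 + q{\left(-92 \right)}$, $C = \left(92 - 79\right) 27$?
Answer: $- \frac{1901672}{117} \approx -16254.0$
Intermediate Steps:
$q{\left(V \right)} = V^{2} + \frac{235 V}{234}$ ($q{\left(V \right)} = \left(V^{2} + \frac{V}{234}\right) + V = V^{2} + \frac{235 V}{234}$)
$C = 351$ ($C = 13 \cdot 27 = 351$)
$k = \frac{1942739}{117}$ ($k = 8233 + \frac{1}{234} \left(-92\right) \left(235 + 234 \left(-92\right)\right) = 8233 + \frac{1}{234} \left(-92\right) \left(235 - 21528\right) = 8233 + \frac{1}{234} \left(-92\right) \left(-21293\right) = 8233 + \frac{979478}{117} = \frac{1942739}{117} \approx 16605.0$)
$C - k = 351 - \frac{1942739}{117} = - \frac{1901672}{117}$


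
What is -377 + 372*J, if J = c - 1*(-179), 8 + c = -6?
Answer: 61003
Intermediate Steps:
c = -14 (c = -8 - 6 = -14)
J = 165 (J = -14 - 1*(-179) = -14 + 179 = 165)
-377 + 372*J = -377 + 372*165 = -377 + 61380 = 61003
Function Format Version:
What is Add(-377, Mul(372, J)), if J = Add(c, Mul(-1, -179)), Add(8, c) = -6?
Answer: 61003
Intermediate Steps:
c = -14 (c = Add(-8, -6) = -14)
J = 165 (J = Add(-14, Mul(-1, -179)) = Add(-14, 179) = 165)
Add(-377, Mul(372, J)) = Add(-377, Mul(372, 165)) = Add(-377, 61380) = 61003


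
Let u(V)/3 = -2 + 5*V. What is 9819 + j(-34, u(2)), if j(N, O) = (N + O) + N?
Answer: 9775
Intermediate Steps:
u(V) = -6 + 15*V (u(V) = 3*(-2 + 5*V) = -6 + 15*V)
j(N, O) = O + 2*N
9819 + j(-34, u(2)) = 9819 + ((-6 + 15*2) + 2*(-34)) = 9819 + ((-6 + 30) - 68) = 9819 + (24 - 68) = 9819 - 44 = 9775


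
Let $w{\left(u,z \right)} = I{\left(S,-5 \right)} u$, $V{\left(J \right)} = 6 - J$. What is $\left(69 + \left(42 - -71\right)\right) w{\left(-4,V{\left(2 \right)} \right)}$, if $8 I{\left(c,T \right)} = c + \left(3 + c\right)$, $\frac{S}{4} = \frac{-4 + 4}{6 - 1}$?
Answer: $-273$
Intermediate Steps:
$S = 0$ ($S = 4 \frac{-4 + 4}{6 - 1} = 4 \cdot \frac{0}{5} = 4 \cdot 0 \cdot \frac{1}{5} = 4 \cdot 0 = 0$)
$I{\left(c,T \right)} = \frac{3}{8} + \frac{c}{4}$ ($I{\left(c,T \right)} = \frac{c + \left(3 + c\right)}{8} = \frac{3 + 2 c}{8} = \frac{3}{8} + \frac{c}{4}$)
$w{\left(u,z \right)} = \frac{3 u}{8}$ ($w{\left(u,z \right)} = \left(\frac{3}{8} + \frac{1}{4} \cdot 0\right) u = \left(\frac{3}{8} + 0\right) u = \frac{3 u}{8}$)
$\left(69 + \left(42 - -71\right)\right) w{\left(-4,V{\left(2 \right)} \right)} = \left(69 + \left(42 - -71\right)\right) \frac{3}{8} \left(-4\right) = \left(69 + \left(42 + 71\right)\right) \left(- \frac{3}{2}\right) = \left(69 + 113\right) \left(- \frac{3}{2}\right) = 182 \left(- \frac{3}{2}\right) = -273$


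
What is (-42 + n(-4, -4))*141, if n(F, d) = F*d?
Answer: -3666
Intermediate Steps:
(-42 + n(-4, -4))*141 = (-42 - 4*(-4))*141 = (-42 + 16)*141 = -26*141 = -3666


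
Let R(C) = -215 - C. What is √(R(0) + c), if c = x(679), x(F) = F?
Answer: 4*√29 ≈ 21.541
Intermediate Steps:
c = 679
√(R(0) + c) = √((-215 - 1*0) + 679) = √((-215 + 0) + 679) = √(-215 + 679) = √464 = 4*√29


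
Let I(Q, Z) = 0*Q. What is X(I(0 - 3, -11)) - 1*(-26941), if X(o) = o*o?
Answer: 26941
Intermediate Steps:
I(Q, Z) = 0
X(o) = o**2
X(I(0 - 3, -11)) - 1*(-26941) = 0**2 - 1*(-26941) = 0 + 26941 = 26941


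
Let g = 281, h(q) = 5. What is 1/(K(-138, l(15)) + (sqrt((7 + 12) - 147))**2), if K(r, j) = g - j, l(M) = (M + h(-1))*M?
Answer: -1/147 ≈ -0.0068027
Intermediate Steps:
l(M) = M*(5 + M) (l(M) = (M + 5)*M = (5 + M)*M = M*(5 + M))
K(r, j) = 281 - j
1/(K(-138, l(15)) + (sqrt((7 + 12) - 147))**2) = 1/((281 - 15*(5 + 15)) + (sqrt((7 + 12) - 147))**2) = 1/((281 - 15*20) + (sqrt(19 - 147))**2) = 1/((281 - 1*300) + (sqrt(-128))**2) = 1/((281 - 300) + (8*I*sqrt(2))**2) = 1/(-19 - 128) = 1/(-147) = -1/147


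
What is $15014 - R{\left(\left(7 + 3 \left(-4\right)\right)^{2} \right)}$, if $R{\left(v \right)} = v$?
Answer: $14989$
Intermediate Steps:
$15014 - R{\left(\left(7 + 3 \left(-4\right)\right)^{2} \right)} = 15014 - \left(7 + 3 \left(-4\right)\right)^{2} = 15014 - \left(7 - 12\right)^{2} = 15014 - \left(-5\right)^{2} = 15014 - 25 = 14989$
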